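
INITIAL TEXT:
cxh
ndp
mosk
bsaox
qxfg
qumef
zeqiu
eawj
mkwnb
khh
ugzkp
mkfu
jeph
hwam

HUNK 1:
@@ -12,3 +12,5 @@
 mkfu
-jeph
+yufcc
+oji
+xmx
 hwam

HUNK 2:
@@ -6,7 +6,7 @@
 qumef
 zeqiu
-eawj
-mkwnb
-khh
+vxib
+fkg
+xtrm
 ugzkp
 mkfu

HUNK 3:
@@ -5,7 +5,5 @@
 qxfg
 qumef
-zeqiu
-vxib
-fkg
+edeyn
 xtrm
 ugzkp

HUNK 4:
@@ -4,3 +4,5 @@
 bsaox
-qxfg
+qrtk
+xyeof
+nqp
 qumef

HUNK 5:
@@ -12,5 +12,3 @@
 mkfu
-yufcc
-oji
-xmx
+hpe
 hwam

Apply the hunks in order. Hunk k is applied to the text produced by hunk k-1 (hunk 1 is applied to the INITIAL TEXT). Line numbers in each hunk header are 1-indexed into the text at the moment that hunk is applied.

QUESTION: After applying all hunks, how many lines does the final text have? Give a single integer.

Answer: 14

Derivation:
Hunk 1: at line 12 remove [jeph] add [yufcc,oji,xmx] -> 16 lines: cxh ndp mosk bsaox qxfg qumef zeqiu eawj mkwnb khh ugzkp mkfu yufcc oji xmx hwam
Hunk 2: at line 6 remove [eawj,mkwnb,khh] add [vxib,fkg,xtrm] -> 16 lines: cxh ndp mosk bsaox qxfg qumef zeqiu vxib fkg xtrm ugzkp mkfu yufcc oji xmx hwam
Hunk 3: at line 5 remove [zeqiu,vxib,fkg] add [edeyn] -> 14 lines: cxh ndp mosk bsaox qxfg qumef edeyn xtrm ugzkp mkfu yufcc oji xmx hwam
Hunk 4: at line 4 remove [qxfg] add [qrtk,xyeof,nqp] -> 16 lines: cxh ndp mosk bsaox qrtk xyeof nqp qumef edeyn xtrm ugzkp mkfu yufcc oji xmx hwam
Hunk 5: at line 12 remove [yufcc,oji,xmx] add [hpe] -> 14 lines: cxh ndp mosk bsaox qrtk xyeof nqp qumef edeyn xtrm ugzkp mkfu hpe hwam
Final line count: 14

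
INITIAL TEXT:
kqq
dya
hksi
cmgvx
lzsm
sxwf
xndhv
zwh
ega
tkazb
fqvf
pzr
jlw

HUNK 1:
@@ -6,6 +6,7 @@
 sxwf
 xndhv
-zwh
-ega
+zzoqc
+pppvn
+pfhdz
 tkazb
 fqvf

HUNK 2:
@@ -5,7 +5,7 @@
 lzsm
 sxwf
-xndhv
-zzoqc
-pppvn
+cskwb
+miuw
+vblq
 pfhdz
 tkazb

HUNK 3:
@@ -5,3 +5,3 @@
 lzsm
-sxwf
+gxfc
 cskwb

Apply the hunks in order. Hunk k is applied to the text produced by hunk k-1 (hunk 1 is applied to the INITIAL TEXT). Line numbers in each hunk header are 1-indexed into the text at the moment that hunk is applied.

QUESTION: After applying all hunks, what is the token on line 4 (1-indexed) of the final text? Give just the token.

Answer: cmgvx

Derivation:
Hunk 1: at line 6 remove [zwh,ega] add [zzoqc,pppvn,pfhdz] -> 14 lines: kqq dya hksi cmgvx lzsm sxwf xndhv zzoqc pppvn pfhdz tkazb fqvf pzr jlw
Hunk 2: at line 5 remove [xndhv,zzoqc,pppvn] add [cskwb,miuw,vblq] -> 14 lines: kqq dya hksi cmgvx lzsm sxwf cskwb miuw vblq pfhdz tkazb fqvf pzr jlw
Hunk 3: at line 5 remove [sxwf] add [gxfc] -> 14 lines: kqq dya hksi cmgvx lzsm gxfc cskwb miuw vblq pfhdz tkazb fqvf pzr jlw
Final line 4: cmgvx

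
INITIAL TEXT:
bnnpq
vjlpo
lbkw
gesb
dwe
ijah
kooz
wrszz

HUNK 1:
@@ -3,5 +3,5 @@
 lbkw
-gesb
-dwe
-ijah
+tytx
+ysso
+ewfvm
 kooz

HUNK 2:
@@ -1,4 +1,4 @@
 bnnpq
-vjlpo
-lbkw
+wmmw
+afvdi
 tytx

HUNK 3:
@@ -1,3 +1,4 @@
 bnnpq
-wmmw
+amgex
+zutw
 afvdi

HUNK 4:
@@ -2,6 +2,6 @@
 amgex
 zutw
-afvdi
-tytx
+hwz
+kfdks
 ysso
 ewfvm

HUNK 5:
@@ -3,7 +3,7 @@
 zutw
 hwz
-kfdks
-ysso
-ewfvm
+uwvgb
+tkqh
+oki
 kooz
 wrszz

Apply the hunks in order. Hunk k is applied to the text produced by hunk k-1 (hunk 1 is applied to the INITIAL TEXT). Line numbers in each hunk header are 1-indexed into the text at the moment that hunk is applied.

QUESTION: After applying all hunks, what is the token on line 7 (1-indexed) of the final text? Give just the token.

Hunk 1: at line 3 remove [gesb,dwe,ijah] add [tytx,ysso,ewfvm] -> 8 lines: bnnpq vjlpo lbkw tytx ysso ewfvm kooz wrszz
Hunk 2: at line 1 remove [vjlpo,lbkw] add [wmmw,afvdi] -> 8 lines: bnnpq wmmw afvdi tytx ysso ewfvm kooz wrszz
Hunk 3: at line 1 remove [wmmw] add [amgex,zutw] -> 9 lines: bnnpq amgex zutw afvdi tytx ysso ewfvm kooz wrszz
Hunk 4: at line 2 remove [afvdi,tytx] add [hwz,kfdks] -> 9 lines: bnnpq amgex zutw hwz kfdks ysso ewfvm kooz wrszz
Hunk 5: at line 3 remove [kfdks,ysso,ewfvm] add [uwvgb,tkqh,oki] -> 9 lines: bnnpq amgex zutw hwz uwvgb tkqh oki kooz wrszz
Final line 7: oki

Answer: oki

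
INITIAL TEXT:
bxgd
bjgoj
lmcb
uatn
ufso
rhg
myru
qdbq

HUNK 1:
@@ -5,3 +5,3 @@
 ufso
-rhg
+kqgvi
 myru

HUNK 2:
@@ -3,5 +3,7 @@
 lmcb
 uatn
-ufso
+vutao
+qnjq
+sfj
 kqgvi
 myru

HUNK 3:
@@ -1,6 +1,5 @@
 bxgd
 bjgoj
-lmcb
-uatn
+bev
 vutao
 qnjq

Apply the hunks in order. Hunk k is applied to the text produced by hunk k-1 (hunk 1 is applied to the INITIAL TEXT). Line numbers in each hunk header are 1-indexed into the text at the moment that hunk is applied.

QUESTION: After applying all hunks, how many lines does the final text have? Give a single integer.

Answer: 9

Derivation:
Hunk 1: at line 5 remove [rhg] add [kqgvi] -> 8 lines: bxgd bjgoj lmcb uatn ufso kqgvi myru qdbq
Hunk 2: at line 3 remove [ufso] add [vutao,qnjq,sfj] -> 10 lines: bxgd bjgoj lmcb uatn vutao qnjq sfj kqgvi myru qdbq
Hunk 3: at line 1 remove [lmcb,uatn] add [bev] -> 9 lines: bxgd bjgoj bev vutao qnjq sfj kqgvi myru qdbq
Final line count: 9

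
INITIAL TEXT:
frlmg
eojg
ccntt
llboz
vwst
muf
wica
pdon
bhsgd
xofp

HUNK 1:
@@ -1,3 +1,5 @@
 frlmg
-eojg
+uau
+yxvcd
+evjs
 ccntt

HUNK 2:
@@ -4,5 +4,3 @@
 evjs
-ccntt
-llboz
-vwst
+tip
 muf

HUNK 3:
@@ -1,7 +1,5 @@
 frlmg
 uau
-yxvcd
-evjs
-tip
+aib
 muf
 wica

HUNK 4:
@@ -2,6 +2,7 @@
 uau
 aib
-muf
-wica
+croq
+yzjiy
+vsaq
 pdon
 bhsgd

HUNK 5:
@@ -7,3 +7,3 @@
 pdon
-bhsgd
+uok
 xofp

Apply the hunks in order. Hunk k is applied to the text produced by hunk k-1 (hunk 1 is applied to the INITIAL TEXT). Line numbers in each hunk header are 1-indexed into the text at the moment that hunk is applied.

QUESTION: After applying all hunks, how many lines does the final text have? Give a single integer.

Hunk 1: at line 1 remove [eojg] add [uau,yxvcd,evjs] -> 12 lines: frlmg uau yxvcd evjs ccntt llboz vwst muf wica pdon bhsgd xofp
Hunk 2: at line 4 remove [ccntt,llboz,vwst] add [tip] -> 10 lines: frlmg uau yxvcd evjs tip muf wica pdon bhsgd xofp
Hunk 3: at line 1 remove [yxvcd,evjs,tip] add [aib] -> 8 lines: frlmg uau aib muf wica pdon bhsgd xofp
Hunk 4: at line 2 remove [muf,wica] add [croq,yzjiy,vsaq] -> 9 lines: frlmg uau aib croq yzjiy vsaq pdon bhsgd xofp
Hunk 5: at line 7 remove [bhsgd] add [uok] -> 9 lines: frlmg uau aib croq yzjiy vsaq pdon uok xofp
Final line count: 9

Answer: 9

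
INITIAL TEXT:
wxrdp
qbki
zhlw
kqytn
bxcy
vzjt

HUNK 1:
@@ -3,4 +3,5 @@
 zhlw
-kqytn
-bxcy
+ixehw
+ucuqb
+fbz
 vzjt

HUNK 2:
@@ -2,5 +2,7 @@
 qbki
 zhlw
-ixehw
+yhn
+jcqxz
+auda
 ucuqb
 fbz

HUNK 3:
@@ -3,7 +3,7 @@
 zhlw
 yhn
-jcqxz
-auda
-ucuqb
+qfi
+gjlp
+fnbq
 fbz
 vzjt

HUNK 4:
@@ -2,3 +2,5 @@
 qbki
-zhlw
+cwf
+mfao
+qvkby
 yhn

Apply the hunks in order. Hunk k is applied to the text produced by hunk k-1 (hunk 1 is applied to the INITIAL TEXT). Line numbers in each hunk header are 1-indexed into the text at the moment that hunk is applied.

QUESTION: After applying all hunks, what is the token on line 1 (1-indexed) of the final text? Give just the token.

Answer: wxrdp

Derivation:
Hunk 1: at line 3 remove [kqytn,bxcy] add [ixehw,ucuqb,fbz] -> 7 lines: wxrdp qbki zhlw ixehw ucuqb fbz vzjt
Hunk 2: at line 2 remove [ixehw] add [yhn,jcqxz,auda] -> 9 lines: wxrdp qbki zhlw yhn jcqxz auda ucuqb fbz vzjt
Hunk 3: at line 3 remove [jcqxz,auda,ucuqb] add [qfi,gjlp,fnbq] -> 9 lines: wxrdp qbki zhlw yhn qfi gjlp fnbq fbz vzjt
Hunk 4: at line 2 remove [zhlw] add [cwf,mfao,qvkby] -> 11 lines: wxrdp qbki cwf mfao qvkby yhn qfi gjlp fnbq fbz vzjt
Final line 1: wxrdp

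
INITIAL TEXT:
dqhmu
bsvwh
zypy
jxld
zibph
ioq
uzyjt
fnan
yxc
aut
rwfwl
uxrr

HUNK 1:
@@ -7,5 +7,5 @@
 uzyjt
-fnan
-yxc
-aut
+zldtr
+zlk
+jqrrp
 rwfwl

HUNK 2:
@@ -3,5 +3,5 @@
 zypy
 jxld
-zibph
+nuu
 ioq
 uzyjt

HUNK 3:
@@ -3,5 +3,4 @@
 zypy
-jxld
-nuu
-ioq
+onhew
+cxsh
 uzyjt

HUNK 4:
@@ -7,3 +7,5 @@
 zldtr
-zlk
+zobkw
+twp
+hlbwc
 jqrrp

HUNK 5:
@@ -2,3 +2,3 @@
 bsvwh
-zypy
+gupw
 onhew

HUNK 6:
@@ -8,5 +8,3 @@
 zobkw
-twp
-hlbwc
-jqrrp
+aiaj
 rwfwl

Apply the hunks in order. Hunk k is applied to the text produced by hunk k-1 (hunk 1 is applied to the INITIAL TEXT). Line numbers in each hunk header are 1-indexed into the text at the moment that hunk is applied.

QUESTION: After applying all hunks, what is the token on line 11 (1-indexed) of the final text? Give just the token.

Answer: uxrr

Derivation:
Hunk 1: at line 7 remove [fnan,yxc,aut] add [zldtr,zlk,jqrrp] -> 12 lines: dqhmu bsvwh zypy jxld zibph ioq uzyjt zldtr zlk jqrrp rwfwl uxrr
Hunk 2: at line 3 remove [zibph] add [nuu] -> 12 lines: dqhmu bsvwh zypy jxld nuu ioq uzyjt zldtr zlk jqrrp rwfwl uxrr
Hunk 3: at line 3 remove [jxld,nuu,ioq] add [onhew,cxsh] -> 11 lines: dqhmu bsvwh zypy onhew cxsh uzyjt zldtr zlk jqrrp rwfwl uxrr
Hunk 4: at line 7 remove [zlk] add [zobkw,twp,hlbwc] -> 13 lines: dqhmu bsvwh zypy onhew cxsh uzyjt zldtr zobkw twp hlbwc jqrrp rwfwl uxrr
Hunk 5: at line 2 remove [zypy] add [gupw] -> 13 lines: dqhmu bsvwh gupw onhew cxsh uzyjt zldtr zobkw twp hlbwc jqrrp rwfwl uxrr
Hunk 6: at line 8 remove [twp,hlbwc,jqrrp] add [aiaj] -> 11 lines: dqhmu bsvwh gupw onhew cxsh uzyjt zldtr zobkw aiaj rwfwl uxrr
Final line 11: uxrr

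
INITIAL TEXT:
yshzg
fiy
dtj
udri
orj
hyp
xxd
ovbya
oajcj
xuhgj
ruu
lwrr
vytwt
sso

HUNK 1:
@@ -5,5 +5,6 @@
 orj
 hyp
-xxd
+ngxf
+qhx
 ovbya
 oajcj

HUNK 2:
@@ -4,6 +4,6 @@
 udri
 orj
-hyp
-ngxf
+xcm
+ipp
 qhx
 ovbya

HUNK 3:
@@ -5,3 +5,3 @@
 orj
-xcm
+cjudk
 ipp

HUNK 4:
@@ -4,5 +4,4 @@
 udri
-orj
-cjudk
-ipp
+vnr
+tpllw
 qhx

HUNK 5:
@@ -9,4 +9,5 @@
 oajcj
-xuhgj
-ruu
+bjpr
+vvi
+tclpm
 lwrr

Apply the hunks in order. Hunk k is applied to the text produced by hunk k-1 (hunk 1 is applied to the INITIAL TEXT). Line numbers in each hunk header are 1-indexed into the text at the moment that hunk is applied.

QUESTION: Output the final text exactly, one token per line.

Answer: yshzg
fiy
dtj
udri
vnr
tpllw
qhx
ovbya
oajcj
bjpr
vvi
tclpm
lwrr
vytwt
sso

Derivation:
Hunk 1: at line 5 remove [xxd] add [ngxf,qhx] -> 15 lines: yshzg fiy dtj udri orj hyp ngxf qhx ovbya oajcj xuhgj ruu lwrr vytwt sso
Hunk 2: at line 4 remove [hyp,ngxf] add [xcm,ipp] -> 15 lines: yshzg fiy dtj udri orj xcm ipp qhx ovbya oajcj xuhgj ruu lwrr vytwt sso
Hunk 3: at line 5 remove [xcm] add [cjudk] -> 15 lines: yshzg fiy dtj udri orj cjudk ipp qhx ovbya oajcj xuhgj ruu lwrr vytwt sso
Hunk 4: at line 4 remove [orj,cjudk,ipp] add [vnr,tpllw] -> 14 lines: yshzg fiy dtj udri vnr tpllw qhx ovbya oajcj xuhgj ruu lwrr vytwt sso
Hunk 5: at line 9 remove [xuhgj,ruu] add [bjpr,vvi,tclpm] -> 15 lines: yshzg fiy dtj udri vnr tpllw qhx ovbya oajcj bjpr vvi tclpm lwrr vytwt sso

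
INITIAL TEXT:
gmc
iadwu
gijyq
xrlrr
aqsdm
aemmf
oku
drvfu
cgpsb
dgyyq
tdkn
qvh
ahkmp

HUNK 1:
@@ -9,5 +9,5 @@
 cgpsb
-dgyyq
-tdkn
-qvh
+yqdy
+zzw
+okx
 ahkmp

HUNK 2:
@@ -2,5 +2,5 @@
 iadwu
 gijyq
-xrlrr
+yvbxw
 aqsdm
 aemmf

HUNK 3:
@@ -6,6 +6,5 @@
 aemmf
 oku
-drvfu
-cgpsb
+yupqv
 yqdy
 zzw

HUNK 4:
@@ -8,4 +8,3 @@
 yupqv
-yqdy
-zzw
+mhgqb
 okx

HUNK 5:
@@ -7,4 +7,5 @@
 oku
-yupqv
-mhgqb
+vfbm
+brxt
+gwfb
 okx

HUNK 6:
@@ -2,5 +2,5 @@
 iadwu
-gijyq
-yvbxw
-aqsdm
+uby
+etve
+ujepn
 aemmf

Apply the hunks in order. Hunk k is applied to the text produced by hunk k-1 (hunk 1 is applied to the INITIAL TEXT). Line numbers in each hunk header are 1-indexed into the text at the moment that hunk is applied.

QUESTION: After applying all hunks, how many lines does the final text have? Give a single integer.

Answer: 12

Derivation:
Hunk 1: at line 9 remove [dgyyq,tdkn,qvh] add [yqdy,zzw,okx] -> 13 lines: gmc iadwu gijyq xrlrr aqsdm aemmf oku drvfu cgpsb yqdy zzw okx ahkmp
Hunk 2: at line 2 remove [xrlrr] add [yvbxw] -> 13 lines: gmc iadwu gijyq yvbxw aqsdm aemmf oku drvfu cgpsb yqdy zzw okx ahkmp
Hunk 3: at line 6 remove [drvfu,cgpsb] add [yupqv] -> 12 lines: gmc iadwu gijyq yvbxw aqsdm aemmf oku yupqv yqdy zzw okx ahkmp
Hunk 4: at line 8 remove [yqdy,zzw] add [mhgqb] -> 11 lines: gmc iadwu gijyq yvbxw aqsdm aemmf oku yupqv mhgqb okx ahkmp
Hunk 5: at line 7 remove [yupqv,mhgqb] add [vfbm,brxt,gwfb] -> 12 lines: gmc iadwu gijyq yvbxw aqsdm aemmf oku vfbm brxt gwfb okx ahkmp
Hunk 6: at line 2 remove [gijyq,yvbxw,aqsdm] add [uby,etve,ujepn] -> 12 lines: gmc iadwu uby etve ujepn aemmf oku vfbm brxt gwfb okx ahkmp
Final line count: 12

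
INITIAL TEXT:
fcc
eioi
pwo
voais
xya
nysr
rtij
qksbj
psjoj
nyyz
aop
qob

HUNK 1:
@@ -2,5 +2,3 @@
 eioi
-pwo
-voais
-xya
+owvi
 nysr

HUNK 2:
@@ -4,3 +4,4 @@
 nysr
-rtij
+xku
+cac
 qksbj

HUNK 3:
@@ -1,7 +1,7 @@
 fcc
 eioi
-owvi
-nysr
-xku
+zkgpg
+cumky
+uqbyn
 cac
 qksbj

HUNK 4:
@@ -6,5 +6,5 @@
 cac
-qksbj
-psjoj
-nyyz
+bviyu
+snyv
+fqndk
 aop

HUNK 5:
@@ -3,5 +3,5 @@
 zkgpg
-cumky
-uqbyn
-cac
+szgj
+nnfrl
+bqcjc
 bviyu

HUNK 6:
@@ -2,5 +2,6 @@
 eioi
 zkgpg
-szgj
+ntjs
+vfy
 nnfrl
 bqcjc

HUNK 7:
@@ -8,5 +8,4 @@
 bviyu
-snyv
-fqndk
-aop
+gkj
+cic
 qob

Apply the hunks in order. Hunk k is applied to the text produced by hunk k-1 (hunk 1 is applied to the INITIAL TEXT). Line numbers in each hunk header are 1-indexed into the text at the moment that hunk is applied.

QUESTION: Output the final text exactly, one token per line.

Answer: fcc
eioi
zkgpg
ntjs
vfy
nnfrl
bqcjc
bviyu
gkj
cic
qob

Derivation:
Hunk 1: at line 2 remove [pwo,voais,xya] add [owvi] -> 10 lines: fcc eioi owvi nysr rtij qksbj psjoj nyyz aop qob
Hunk 2: at line 4 remove [rtij] add [xku,cac] -> 11 lines: fcc eioi owvi nysr xku cac qksbj psjoj nyyz aop qob
Hunk 3: at line 1 remove [owvi,nysr,xku] add [zkgpg,cumky,uqbyn] -> 11 lines: fcc eioi zkgpg cumky uqbyn cac qksbj psjoj nyyz aop qob
Hunk 4: at line 6 remove [qksbj,psjoj,nyyz] add [bviyu,snyv,fqndk] -> 11 lines: fcc eioi zkgpg cumky uqbyn cac bviyu snyv fqndk aop qob
Hunk 5: at line 3 remove [cumky,uqbyn,cac] add [szgj,nnfrl,bqcjc] -> 11 lines: fcc eioi zkgpg szgj nnfrl bqcjc bviyu snyv fqndk aop qob
Hunk 6: at line 2 remove [szgj] add [ntjs,vfy] -> 12 lines: fcc eioi zkgpg ntjs vfy nnfrl bqcjc bviyu snyv fqndk aop qob
Hunk 7: at line 8 remove [snyv,fqndk,aop] add [gkj,cic] -> 11 lines: fcc eioi zkgpg ntjs vfy nnfrl bqcjc bviyu gkj cic qob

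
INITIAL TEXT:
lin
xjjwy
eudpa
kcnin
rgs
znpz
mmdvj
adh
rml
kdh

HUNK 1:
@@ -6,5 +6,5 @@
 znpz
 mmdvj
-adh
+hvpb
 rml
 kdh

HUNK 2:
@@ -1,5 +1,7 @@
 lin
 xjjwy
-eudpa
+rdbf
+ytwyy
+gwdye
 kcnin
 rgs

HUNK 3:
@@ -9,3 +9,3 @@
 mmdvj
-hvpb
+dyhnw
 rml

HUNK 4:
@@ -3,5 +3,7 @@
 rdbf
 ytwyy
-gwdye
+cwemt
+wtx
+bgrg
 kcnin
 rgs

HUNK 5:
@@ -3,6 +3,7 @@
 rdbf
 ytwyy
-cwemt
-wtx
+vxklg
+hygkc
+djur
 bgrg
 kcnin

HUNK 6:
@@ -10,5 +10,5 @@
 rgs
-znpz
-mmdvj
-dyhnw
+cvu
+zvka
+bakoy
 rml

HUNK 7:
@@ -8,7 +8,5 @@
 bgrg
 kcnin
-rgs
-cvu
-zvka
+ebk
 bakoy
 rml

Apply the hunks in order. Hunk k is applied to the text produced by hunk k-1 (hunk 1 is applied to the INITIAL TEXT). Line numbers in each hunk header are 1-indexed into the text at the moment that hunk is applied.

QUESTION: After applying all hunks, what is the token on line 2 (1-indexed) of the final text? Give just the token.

Answer: xjjwy

Derivation:
Hunk 1: at line 6 remove [adh] add [hvpb] -> 10 lines: lin xjjwy eudpa kcnin rgs znpz mmdvj hvpb rml kdh
Hunk 2: at line 1 remove [eudpa] add [rdbf,ytwyy,gwdye] -> 12 lines: lin xjjwy rdbf ytwyy gwdye kcnin rgs znpz mmdvj hvpb rml kdh
Hunk 3: at line 9 remove [hvpb] add [dyhnw] -> 12 lines: lin xjjwy rdbf ytwyy gwdye kcnin rgs znpz mmdvj dyhnw rml kdh
Hunk 4: at line 3 remove [gwdye] add [cwemt,wtx,bgrg] -> 14 lines: lin xjjwy rdbf ytwyy cwemt wtx bgrg kcnin rgs znpz mmdvj dyhnw rml kdh
Hunk 5: at line 3 remove [cwemt,wtx] add [vxklg,hygkc,djur] -> 15 lines: lin xjjwy rdbf ytwyy vxklg hygkc djur bgrg kcnin rgs znpz mmdvj dyhnw rml kdh
Hunk 6: at line 10 remove [znpz,mmdvj,dyhnw] add [cvu,zvka,bakoy] -> 15 lines: lin xjjwy rdbf ytwyy vxklg hygkc djur bgrg kcnin rgs cvu zvka bakoy rml kdh
Hunk 7: at line 8 remove [rgs,cvu,zvka] add [ebk] -> 13 lines: lin xjjwy rdbf ytwyy vxklg hygkc djur bgrg kcnin ebk bakoy rml kdh
Final line 2: xjjwy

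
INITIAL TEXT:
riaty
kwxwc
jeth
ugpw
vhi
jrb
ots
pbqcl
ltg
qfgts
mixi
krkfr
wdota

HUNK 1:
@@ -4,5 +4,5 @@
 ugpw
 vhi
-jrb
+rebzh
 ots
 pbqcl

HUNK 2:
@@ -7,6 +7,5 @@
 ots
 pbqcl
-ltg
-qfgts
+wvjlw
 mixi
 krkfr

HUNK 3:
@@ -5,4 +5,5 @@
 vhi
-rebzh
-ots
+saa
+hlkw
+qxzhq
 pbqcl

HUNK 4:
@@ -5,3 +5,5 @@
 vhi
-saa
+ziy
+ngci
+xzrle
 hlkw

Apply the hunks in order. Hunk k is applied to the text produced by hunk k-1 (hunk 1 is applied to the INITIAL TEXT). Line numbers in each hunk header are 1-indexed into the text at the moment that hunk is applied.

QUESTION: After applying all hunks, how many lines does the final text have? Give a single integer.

Hunk 1: at line 4 remove [jrb] add [rebzh] -> 13 lines: riaty kwxwc jeth ugpw vhi rebzh ots pbqcl ltg qfgts mixi krkfr wdota
Hunk 2: at line 7 remove [ltg,qfgts] add [wvjlw] -> 12 lines: riaty kwxwc jeth ugpw vhi rebzh ots pbqcl wvjlw mixi krkfr wdota
Hunk 3: at line 5 remove [rebzh,ots] add [saa,hlkw,qxzhq] -> 13 lines: riaty kwxwc jeth ugpw vhi saa hlkw qxzhq pbqcl wvjlw mixi krkfr wdota
Hunk 4: at line 5 remove [saa] add [ziy,ngci,xzrle] -> 15 lines: riaty kwxwc jeth ugpw vhi ziy ngci xzrle hlkw qxzhq pbqcl wvjlw mixi krkfr wdota
Final line count: 15

Answer: 15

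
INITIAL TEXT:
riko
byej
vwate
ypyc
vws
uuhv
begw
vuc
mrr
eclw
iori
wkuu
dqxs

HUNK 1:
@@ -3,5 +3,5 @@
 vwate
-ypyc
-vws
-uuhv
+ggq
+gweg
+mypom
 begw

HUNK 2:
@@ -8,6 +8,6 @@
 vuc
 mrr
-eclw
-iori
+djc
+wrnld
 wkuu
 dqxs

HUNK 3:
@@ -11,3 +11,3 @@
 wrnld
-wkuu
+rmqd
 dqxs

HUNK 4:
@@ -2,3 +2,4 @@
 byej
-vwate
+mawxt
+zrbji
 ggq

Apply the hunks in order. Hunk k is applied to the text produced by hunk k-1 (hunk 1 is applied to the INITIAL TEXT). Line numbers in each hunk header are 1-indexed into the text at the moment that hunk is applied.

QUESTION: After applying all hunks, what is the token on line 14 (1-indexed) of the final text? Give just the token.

Hunk 1: at line 3 remove [ypyc,vws,uuhv] add [ggq,gweg,mypom] -> 13 lines: riko byej vwate ggq gweg mypom begw vuc mrr eclw iori wkuu dqxs
Hunk 2: at line 8 remove [eclw,iori] add [djc,wrnld] -> 13 lines: riko byej vwate ggq gweg mypom begw vuc mrr djc wrnld wkuu dqxs
Hunk 3: at line 11 remove [wkuu] add [rmqd] -> 13 lines: riko byej vwate ggq gweg mypom begw vuc mrr djc wrnld rmqd dqxs
Hunk 4: at line 2 remove [vwate] add [mawxt,zrbji] -> 14 lines: riko byej mawxt zrbji ggq gweg mypom begw vuc mrr djc wrnld rmqd dqxs
Final line 14: dqxs

Answer: dqxs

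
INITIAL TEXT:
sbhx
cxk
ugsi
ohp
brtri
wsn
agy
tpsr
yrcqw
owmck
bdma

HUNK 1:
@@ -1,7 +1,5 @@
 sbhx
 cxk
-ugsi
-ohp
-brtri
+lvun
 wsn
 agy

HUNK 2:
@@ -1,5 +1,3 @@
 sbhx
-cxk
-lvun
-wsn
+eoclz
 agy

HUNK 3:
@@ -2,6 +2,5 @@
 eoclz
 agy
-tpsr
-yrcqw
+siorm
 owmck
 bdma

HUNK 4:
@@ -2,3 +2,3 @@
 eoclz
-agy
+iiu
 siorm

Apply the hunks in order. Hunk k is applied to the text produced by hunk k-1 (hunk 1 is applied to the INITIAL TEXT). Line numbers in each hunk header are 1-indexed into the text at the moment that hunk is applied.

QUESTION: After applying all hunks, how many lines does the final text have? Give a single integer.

Hunk 1: at line 1 remove [ugsi,ohp,brtri] add [lvun] -> 9 lines: sbhx cxk lvun wsn agy tpsr yrcqw owmck bdma
Hunk 2: at line 1 remove [cxk,lvun,wsn] add [eoclz] -> 7 lines: sbhx eoclz agy tpsr yrcqw owmck bdma
Hunk 3: at line 2 remove [tpsr,yrcqw] add [siorm] -> 6 lines: sbhx eoclz agy siorm owmck bdma
Hunk 4: at line 2 remove [agy] add [iiu] -> 6 lines: sbhx eoclz iiu siorm owmck bdma
Final line count: 6

Answer: 6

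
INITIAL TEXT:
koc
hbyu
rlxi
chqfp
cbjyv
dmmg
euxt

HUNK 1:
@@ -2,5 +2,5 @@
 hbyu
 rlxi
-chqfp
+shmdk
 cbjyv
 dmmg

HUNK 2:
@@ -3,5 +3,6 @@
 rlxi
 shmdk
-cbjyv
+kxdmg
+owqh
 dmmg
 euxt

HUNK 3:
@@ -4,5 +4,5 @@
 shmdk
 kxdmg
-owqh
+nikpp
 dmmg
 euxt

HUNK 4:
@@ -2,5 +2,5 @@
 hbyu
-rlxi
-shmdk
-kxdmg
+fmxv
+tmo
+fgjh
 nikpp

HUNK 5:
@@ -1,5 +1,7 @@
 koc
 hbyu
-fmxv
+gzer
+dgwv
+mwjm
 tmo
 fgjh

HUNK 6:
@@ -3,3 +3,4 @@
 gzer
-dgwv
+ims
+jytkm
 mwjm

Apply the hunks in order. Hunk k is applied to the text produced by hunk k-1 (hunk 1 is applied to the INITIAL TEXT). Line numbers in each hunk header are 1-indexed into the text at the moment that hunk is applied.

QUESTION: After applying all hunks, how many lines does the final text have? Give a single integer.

Hunk 1: at line 2 remove [chqfp] add [shmdk] -> 7 lines: koc hbyu rlxi shmdk cbjyv dmmg euxt
Hunk 2: at line 3 remove [cbjyv] add [kxdmg,owqh] -> 8 lines: koc hbyu rlxi shmdk kxdmg owqh dmmg euxt
Hunk 3: at line 4 remove [owqh] add [nikpp] -> 8 lines: koc hbyu rlxi shmdk kxdmg nikpp dmmg euxt
Hunk 4: at line 2 remove [rlxi,shmdk,kxdmg] add [fmxv,tmo,fgjh] -> 8 lines: koc hbyu fmxv tmo fgjh nikpp dmmg euxt
Hunk 5: at line 1 remove [fmxv] add [gzer,dgwv,mwjm] -> 10 lines: koc hbyu gzer dgwv mwjm tmo fgjh nikpp dmmg euxt
Hunk 6: at line 3 remove [dgwv] add [ims,jytkm] -> 11 lines: koc hbyu gzer ims jytkm mwjm tmo fgjh nikpp dmmg euxt
Final line count: 11

Answer: 11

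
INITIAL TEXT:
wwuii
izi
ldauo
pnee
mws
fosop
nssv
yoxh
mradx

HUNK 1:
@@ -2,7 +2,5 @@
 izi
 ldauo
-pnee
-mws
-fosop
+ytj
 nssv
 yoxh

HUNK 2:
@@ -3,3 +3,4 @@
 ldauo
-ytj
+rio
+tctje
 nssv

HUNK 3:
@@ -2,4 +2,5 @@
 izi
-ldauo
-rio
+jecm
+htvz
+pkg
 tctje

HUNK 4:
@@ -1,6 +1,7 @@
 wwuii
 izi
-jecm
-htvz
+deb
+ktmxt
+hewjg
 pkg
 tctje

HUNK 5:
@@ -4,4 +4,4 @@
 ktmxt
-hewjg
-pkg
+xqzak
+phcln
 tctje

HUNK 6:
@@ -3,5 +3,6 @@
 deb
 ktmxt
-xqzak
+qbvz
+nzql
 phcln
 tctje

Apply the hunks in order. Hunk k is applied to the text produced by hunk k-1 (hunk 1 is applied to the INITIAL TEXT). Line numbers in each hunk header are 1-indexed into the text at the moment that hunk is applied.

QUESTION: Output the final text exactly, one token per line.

Answer: wwuii
izi
deb
ktmxt
qbvz
nzql
phcln
tctje
nssv
yoxh
mradx

Derivation:
Hunk 1: at line 2 remove [pnee,mws,fosop] add [ytj] -> 7 lines: wwuii izi ldauo ytj nssv yoxh mradx
Hunk 2: at line 3 remove [ytj] add [rio,tctje] -> 8 lines: wwuii izi ldauo rio tctje nssv yoxh mradx
Hunk 3: at line 2 remove [ldauo,rio] add [jecm,htvz,pkg] -> 9 lines: wwuii izi jecm htvz pkg tctje nssv yoxh mradx
Hunk 4: at line 1 remove [jecm,htvz] add [deb,ktmxt,hewjg] -> 10 lines: wwuii izi deb ktmxt hewjg pkg tctje nssv yoxh mradx
Hunk 5: at line 4 remove [hewjg,pkg] add [xqzak,phcln] -> 10 lines: wwuii izi deb ktmxt xqzak phcln tctje nssv yoxh mradx
Hunk 6: at line 3 remove [xqzak] add [qbvz,nzql] -> 11 lines: wwuii izi deb ktmxt qbvz nzql phcln tctje nssv yoxh mradx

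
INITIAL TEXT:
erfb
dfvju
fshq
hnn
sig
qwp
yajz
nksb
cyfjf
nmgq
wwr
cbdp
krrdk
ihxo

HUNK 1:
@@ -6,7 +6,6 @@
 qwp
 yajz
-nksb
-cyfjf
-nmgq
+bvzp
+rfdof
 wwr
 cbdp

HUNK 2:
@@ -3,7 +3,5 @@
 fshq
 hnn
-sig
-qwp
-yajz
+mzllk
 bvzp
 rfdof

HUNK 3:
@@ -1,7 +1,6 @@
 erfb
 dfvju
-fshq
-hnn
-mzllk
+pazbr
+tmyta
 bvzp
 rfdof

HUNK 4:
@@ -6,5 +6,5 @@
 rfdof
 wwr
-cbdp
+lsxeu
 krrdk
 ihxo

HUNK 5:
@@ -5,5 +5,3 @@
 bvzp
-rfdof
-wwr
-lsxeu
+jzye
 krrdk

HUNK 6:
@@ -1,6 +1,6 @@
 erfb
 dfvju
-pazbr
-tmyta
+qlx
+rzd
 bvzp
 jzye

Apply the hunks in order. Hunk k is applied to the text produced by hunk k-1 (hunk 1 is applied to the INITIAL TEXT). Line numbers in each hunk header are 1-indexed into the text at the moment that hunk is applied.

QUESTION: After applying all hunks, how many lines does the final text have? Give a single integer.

Answer: 8

Derivation:
Hunk 1: at line 6 remove [nksb,cyfjf,nmgq] add [bvzp,rfdof] -> 13 lines: erfb dfvju fshq hnn sig qwp yajz bvzp rfdof wwr cbdp krrdk ihxo
Hunk 2: at line 3 remove [sig,qwp,yajz] add [mzllk] -> 11 lines: erfb dfvju fshq hnn mzllk bvzp rfdof wwr cbdp krrdk ihxo
Hunk 3: at line 1 remove [fshq,hnn,mzllk] add [pazbr,tmyta] -> 10 lines: erfb dfvju pazbr tmyta bvzp rfdof wwr cbdp krrdk ihxo
Hunk 4: at line 6 remove [cbdp] add [lsxeu] -> 10 lines: erfb dfvju pazbr tmyta bvzp rfdof wwr lsxeu krrdk ihxo
Hunk 5: at line 5 remove [rfdof,wwr,lsxeu] add [jzye] -> 8 lines: erfb dfvju pazbr tmyta bvzp jzye krrdk ihxo
Hunk 6: at line 1 remove [pazbr,tmyta] add [qlx,rzd] -> 8 lines: erfb dfvju qlx rzd bvzp jzye krrdk ihxo
Final line count: 8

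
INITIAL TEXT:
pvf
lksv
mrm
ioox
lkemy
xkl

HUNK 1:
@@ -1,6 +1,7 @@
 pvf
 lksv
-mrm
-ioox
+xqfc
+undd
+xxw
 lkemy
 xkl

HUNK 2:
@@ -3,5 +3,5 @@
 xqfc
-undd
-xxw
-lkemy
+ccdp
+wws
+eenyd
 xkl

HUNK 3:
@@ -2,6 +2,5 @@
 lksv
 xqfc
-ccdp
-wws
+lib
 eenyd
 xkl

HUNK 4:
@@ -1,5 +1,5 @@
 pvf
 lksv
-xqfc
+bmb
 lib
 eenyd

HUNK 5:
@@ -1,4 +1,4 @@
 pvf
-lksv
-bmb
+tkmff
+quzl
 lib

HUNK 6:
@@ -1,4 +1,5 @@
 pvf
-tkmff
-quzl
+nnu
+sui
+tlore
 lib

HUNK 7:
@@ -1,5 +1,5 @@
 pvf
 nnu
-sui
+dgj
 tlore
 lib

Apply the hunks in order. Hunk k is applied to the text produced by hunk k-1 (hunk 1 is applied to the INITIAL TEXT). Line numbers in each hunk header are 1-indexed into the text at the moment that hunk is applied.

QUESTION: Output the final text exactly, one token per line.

Answer: pvf
nnu
dgj
tlore
lib
eenyd
xkl

Derivation:
Hunk 1: at line 1 remove [mrm,ioox] add [xqfc,undd,xxw] -> 7 lines: pvf lksv xqfc undd xxw lkemy xkl
Hunk 2: at line 3 remove [undd,xxw,lkemy] add [ccdp,wws,eenyd] -> 7 lines: pvf lksv xqfc ccdp wws eenyd xkl
Hunk 3: at line 2 remove [ccdp,wws] add [lib] -> 6 lines: pvf lksv xqfc lib eenyd xkl
Hunk 4: at line 1 remove [xqfc] add [bmb] -> 6 lines: pvf lksv bmb lib eenyd xkl
Hunk 5: at line 1 remove [lksv,bmb] add [tkmff,quzl] -> 6 lines: pvf tkmff quzl lib eenyd xkl
Hunk 6: at line 1 remove [tkmff,quzl] add [nnu,sui,tlore] -> 7 lines: pvf nnu sui tlore lib eenyd xkl
Hunk 7: at line 1 remove [sui] add [dgj] -> 7 lines: pvf nnu dgj tlore lib eenyd xkl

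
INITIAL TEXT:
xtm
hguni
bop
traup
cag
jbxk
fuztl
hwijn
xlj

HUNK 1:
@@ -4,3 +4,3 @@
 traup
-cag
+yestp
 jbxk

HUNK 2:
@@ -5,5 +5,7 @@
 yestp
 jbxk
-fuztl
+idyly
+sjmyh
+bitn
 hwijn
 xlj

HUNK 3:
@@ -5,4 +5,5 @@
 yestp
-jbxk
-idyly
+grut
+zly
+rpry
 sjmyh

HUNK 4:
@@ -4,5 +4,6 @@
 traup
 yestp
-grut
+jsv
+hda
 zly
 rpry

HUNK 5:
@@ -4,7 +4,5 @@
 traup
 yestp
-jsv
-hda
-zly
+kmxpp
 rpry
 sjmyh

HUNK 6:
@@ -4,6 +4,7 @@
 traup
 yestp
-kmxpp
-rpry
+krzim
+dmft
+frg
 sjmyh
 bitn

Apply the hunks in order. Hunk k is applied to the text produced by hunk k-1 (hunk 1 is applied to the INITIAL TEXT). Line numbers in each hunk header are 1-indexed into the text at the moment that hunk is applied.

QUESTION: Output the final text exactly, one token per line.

Answer: xtm
hguni
bop
traup
yestp
krzim
dmft
frg
sjmyh
bitn
hwijn
xlj

Derivation:
Hunk 1: at line 4 remove [cag] add [yestp] -> 9 lines: xtm hguni bop traup yestp jbxk fuztl hwijn xlj
Hunk 2: at line 5 remove [fuztl] add [idyly,sjmyh,bitn] -> 11 lines: xtm hguni bop traup yestp jbxk idyly sjmyh bitn hwijn xlj
Hunk 3: at line 5 remove [jbxk,idyly] add [grut,zly,rpry] -> 12 lines: xtm hguni bop traup yestp grut zly rpry sjmyh bitn hwijn xlj
Hunk 4: at line 4 remove [grut] add [jsv,hda] -> 13 lines: xtm hguni bop traup yestp jsv hda zly rpry sjmyh bitn hwijn xlj
Hunk 5: at line 4 remove [jsv,hda,zly] add [kmxpp] -> 11 lines: xtm hguni bop traup yestp kmxpp rpry sjmyh bitn hwijn xlj
Hunk 6: at line 4 remove [kmxpp,rpry] add [krzim,dmft,frg] -> 12 lines: xtm hguni bop traup yestp krzim dmft frg sjmyh bitn hwijn xlj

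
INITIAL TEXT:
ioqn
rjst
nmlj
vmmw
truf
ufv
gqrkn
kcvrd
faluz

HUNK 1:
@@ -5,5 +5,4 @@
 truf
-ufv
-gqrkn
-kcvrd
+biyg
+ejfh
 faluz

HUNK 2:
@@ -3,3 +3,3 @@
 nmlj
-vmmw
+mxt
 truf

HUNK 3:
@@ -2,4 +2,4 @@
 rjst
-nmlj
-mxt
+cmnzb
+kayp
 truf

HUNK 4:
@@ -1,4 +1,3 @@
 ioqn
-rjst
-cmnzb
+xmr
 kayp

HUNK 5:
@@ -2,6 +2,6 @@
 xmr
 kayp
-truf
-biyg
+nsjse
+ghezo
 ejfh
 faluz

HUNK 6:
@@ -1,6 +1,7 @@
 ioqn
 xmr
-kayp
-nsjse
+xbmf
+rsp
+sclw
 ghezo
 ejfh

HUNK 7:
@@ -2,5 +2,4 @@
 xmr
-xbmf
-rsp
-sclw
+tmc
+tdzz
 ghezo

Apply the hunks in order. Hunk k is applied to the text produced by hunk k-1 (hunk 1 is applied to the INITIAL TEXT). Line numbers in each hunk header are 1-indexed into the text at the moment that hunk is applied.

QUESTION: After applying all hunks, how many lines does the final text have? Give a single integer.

Hunk 1: at line 5 remove [ufv,gqrkn,kcvrd] add [biyg,ejfh] -> 8 lines: ioqn rjst nmlj vmmw truf biyg ejfh faluz
Hunk 2: at line 3 remove [vmmw] add [mxt] -> 8 lines: ioqn rjst nmlj mxt truf biyg ejfh faluz
Hunk 3: at line 2 remove [nmlj,mxt] add [cmnzb,kayp] -> 8 lines: ioqn rjst cmnzb kayp truf biyg ejfh faluz
Hunk 4: at line 1 remove [rjst,cmnzb] add [xmr] -> 7 lines: ioqn xmr kayp truf biyg ejfh faluz
Hunk 5: at line 2 remove [truf,biyg] add [nsjse,ghezo] -> 7 lines: ioqn xmr kayp nsjse ghezo ejfh faluz
Hunk 6: at line 1 remove [kayp,nsjse] add [xbmf,rsp,sclw] -> 8 lines: ioqn xmr xbmf rsp sclw ghezo ejfh faluz
Hunk 7: at line 2 remove [xbmf,rsp,sclw] add [tmc,tdzz] -> 7 lines: ioqn xmr tmc tdzz ghezo ejfh faluz
Final line count: 7

Answer: 7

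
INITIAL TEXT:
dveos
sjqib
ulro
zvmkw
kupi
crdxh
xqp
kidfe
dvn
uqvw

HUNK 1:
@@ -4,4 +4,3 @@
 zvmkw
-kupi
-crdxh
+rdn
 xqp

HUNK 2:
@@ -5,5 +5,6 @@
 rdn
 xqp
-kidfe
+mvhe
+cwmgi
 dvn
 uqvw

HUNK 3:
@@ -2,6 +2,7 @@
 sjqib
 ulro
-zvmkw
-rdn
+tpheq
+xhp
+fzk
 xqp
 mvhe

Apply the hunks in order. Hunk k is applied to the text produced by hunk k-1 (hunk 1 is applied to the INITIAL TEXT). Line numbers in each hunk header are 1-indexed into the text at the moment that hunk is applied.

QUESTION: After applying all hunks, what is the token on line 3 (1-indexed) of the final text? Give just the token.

Answer: ulro

Derivation:
Hunk 1: at line 4 remove [kupi,crdxh] add [rdn] -> 9 lines: dveos sjqib ulro zvmkw rdn xqp kidfe dvn uqvw
Hunk 2: at line 5 remove [kidfe] add [mvhe,cwmgi] -> 10 lines: dveos sjqib ulro zvmkw rdn xqp mvhe cwmgi dvn uqvw
Hunk 3: at line 2 remove [zvmkw,rdn] add [tpheq,xhp,fzk] -> 11 lines: dveos sjqib ulro tpheq xhp fzk xqp mvhe cwmgi dvn uqvw
Final line 3: ulro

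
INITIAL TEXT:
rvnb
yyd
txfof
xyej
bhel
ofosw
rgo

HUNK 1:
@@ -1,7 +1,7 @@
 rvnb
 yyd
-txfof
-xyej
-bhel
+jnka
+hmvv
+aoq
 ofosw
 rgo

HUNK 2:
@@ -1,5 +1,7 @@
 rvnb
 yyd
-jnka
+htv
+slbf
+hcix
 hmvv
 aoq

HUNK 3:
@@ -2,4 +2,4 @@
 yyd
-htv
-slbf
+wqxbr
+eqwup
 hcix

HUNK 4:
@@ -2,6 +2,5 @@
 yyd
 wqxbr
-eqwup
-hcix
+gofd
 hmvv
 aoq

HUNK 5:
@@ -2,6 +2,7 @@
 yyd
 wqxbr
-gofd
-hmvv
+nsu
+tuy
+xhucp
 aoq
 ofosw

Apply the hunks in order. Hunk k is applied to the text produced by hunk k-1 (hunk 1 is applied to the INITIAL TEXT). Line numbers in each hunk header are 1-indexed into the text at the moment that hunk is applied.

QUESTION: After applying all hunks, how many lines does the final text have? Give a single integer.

Answer: 9

Derivation:
Hunk 1: at line 1 remove [txfof,xyej,bhel] add [jnka,hmvv,aoq] -> 7 lines: rvnb yyd jnka hmvv aoq ofosw rgo
Hunk 2: at line 1 remove [jnka] add [htv,slbf,hcix] -> 9 lines: rvnb yyd htv slbf hcix hmvv aoq ofosw rgo
Hunk 3: at line 2 remove [htv,slbf] add [wqxbr,eqwup] -> 9 lines: rvnb yyd wqxbr eqwup hcix hmvv aoq ofosw rgo
Hunk 4: at line 2 remove [eqwup,hcix] add [gofd] -> 8 lines: rvnb yyd wqxbr gofd hmvv aoq ofosw rgo
Hunk 5: at line 2 remove [gofd,hmvv] add [nsu,tuy,xhucp] -> 9 lines: rvnb yyd wqxbr nsu tuy xhucp aoq ofosw rgo
Final line count: 9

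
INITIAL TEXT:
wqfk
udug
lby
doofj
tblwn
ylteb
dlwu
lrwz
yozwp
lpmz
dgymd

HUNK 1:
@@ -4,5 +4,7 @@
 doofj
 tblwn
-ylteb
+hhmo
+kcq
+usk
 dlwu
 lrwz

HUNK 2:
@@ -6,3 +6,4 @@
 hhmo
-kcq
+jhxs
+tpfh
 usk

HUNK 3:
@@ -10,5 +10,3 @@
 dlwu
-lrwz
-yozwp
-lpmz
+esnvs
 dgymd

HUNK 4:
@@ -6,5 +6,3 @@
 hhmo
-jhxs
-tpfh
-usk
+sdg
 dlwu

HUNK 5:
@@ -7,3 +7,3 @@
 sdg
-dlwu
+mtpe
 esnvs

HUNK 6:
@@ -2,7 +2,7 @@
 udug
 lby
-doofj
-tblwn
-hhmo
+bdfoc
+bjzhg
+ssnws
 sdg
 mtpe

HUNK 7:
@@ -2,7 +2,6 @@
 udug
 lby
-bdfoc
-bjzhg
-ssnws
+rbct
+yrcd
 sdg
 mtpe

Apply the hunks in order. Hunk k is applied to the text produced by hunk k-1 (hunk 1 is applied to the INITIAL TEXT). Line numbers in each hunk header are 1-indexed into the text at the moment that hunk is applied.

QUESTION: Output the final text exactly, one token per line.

Hunk 1: at line 4 remove [ylteb] add [hhmo,kcq,usk] -> 13 lines: wqfk udug lby doofj tblwn hhmo kcq usk dlwu lrwz yozwp lpmz dgymd
Hunk 2: at line 6 remove [kcq] add [jhxs,tpfh] -> 14 lines: wqfk udug lby doofj tblwn hhmo jhxs tpfh usk dlwu lrwz yozwp lpmz dgymd
Hunk 3: at line 10 remove [lrwz,yozwp,lpmz] add [esnvs] -> 12 lines: wqfk udug lby doofj tblwn hhmo jhxs tpfh usk dlwu esnvs dgymd
Hunk 4: at line 6 remove [jhxs,tpfh,usk] add [sdg] -> 10 lines: wqfk udug lby doofj tblwn hhmo sdg dlwu esnvs dgymd
Hunk 5: at line 7 remove [dlwu] add [mtpe] -> 10 lines: wqfk udug lby doofj tblwn hhmo sdg mtpe esnvs dgymd
Hunk 6: at line 2 remove [doofj,tblwn,hhmo] add [bdfoc,bjzhg,ssnws] -> 10 lines: wqfk udug lby bdfoc bjzhg ssnws sdg mtpe esnvs dgymd
Hunk 7: at line 2 remove [bdfoc,bjzhg,ssnws] add [rbct,yrcd] -> 9 lines: wqfk udug lby rbct yrcd sdg mtpe esnvs dgymd

Answer: wqfk
udug
lby
rbct
yrcd
sdg
mtpe
esnvs
dgymd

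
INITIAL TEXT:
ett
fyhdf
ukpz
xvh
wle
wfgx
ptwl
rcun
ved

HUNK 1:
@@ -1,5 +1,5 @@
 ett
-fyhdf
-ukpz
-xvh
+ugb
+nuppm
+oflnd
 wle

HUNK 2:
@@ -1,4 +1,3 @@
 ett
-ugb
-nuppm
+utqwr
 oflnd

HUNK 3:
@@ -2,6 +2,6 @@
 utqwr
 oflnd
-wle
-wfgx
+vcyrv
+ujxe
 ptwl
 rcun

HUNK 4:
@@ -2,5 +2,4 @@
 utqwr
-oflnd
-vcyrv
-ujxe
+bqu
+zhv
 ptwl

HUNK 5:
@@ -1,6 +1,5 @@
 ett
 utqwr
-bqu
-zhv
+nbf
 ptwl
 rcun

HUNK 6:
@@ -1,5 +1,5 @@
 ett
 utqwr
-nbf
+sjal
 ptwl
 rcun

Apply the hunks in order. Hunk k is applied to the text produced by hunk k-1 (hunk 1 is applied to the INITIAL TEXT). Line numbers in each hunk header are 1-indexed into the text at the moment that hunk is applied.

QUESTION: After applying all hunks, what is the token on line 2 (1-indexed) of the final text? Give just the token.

Hunk 1: at line 1 remove [fyhdf,ukpz,xvh] add [ugb,nuppm,oflnd] -> 9 lines: ett ugb nuppm oflnd wle wfgx ptwl rcun ved
Hunk 2: at line 1 remove [ugb,nuppm] add [utqwr] -> 8 lines: ett utqwr oflnd wle wfgx ptwl rcun ved
Hunk 3: at line 2 remove [wle,wfgx] add [vcyrv,ujxe] -> 8 lines: ett utqwr oflnd vcyrv ujxe ptwl rcun ved
Hunk 4: at line 2 remove [oflnd,vcyrv,ujxe] add [bqu,zhv] -> 7 lines: ett utqwr bqu zhv ptwl rcun ved
Hunk 5: at line 1 remove [bqu,zhv] add [nbf] -> 6 lines: ett utqwr nbf ptwl rcun ved
Hunk 6: at line 1 remove [nbf] add [sjal] -> 6 lines: ett utqwr sjal ptwl rcun ved
Final line 2: utqwr

Answer: utqwr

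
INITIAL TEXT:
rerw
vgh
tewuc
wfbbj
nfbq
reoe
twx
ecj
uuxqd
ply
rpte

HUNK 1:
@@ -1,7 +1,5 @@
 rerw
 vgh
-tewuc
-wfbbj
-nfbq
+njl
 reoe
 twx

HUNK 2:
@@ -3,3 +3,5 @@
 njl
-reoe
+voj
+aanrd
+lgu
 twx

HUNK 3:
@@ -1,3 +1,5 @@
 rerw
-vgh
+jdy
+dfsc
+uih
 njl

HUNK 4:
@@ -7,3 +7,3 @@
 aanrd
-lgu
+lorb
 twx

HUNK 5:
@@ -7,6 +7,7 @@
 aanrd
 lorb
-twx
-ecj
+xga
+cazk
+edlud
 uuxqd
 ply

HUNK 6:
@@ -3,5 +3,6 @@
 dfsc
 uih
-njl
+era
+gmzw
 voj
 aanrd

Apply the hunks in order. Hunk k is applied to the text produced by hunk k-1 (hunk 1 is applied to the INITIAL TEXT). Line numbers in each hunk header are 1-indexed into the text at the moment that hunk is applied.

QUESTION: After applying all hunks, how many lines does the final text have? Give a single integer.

Answer: 15

Derivation:
Hunk 1: at line 1 remove [tewuc,wfbbj,nfbq] add [njl] -> 9 lines: rerw vgh njl reoe twx ecj uuxqd ply rpte
Hunk 2: at line 3 remove [reoe] add [voj,aanrd,lgu] -> 11 lines: rerw vgh njl voj aanrd lgu twx ecj uuxqd ply rpte
Hunk 3: at line 1 remove [vgh] add [jdy,dfsc,uih] -> 13 lines: rerw jdy dfsc uih njl voj aanrd lgu twx ecj uuxqd ply rpte
Hunk 4: at line 7 remove [lgu] add [lorb] -> 13 lines: rerw jdy dfsc uih njl voj aanrd lorb twx ecj uuxqd ply rpte
Hunk 5: at line 7 remove [twx,ecj] add [xga,cazk,edlud] -> 14 lines: rerw jdy dfsc uih njl voj aanrd lorb xga cazk edlud uuxqd ply rpte
Hunk 6: at line 3 remove [njl] add [era,gmzw] -> 15 lines: rerw jdy dfsc uih era gmzw voj aanrd lorb xga cazk edlud uuxqd ply rpte
Final line count: 15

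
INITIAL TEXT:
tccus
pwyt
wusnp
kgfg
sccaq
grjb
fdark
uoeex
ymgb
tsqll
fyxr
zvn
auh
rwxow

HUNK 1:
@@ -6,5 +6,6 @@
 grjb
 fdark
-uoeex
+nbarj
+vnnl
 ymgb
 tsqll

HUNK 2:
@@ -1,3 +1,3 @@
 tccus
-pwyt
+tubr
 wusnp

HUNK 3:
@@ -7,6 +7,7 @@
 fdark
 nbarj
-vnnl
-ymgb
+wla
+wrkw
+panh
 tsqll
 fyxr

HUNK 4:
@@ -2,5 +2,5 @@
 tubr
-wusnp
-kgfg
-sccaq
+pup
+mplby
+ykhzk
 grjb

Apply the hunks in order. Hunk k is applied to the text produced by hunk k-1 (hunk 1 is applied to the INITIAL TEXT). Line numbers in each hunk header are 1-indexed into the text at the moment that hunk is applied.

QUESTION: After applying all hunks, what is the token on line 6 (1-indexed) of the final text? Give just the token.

Hunk 1: at line 6 remove [uoeex] add [nbarj,vnnl] -> 15 lines: tccus pwyt wusnp kgfg sccaq grjb fdark nbarj vnnl ymgb tsqll fyxr zvn auh rwxow
Hunk 2: at line 1 remove [pwyt] add [tubr] -> 15 lines: tccus tubr wusnp kgfg sccaq grjb fdark nbarj vnnl ymgb tsqll fyxr zvn auh rwxow
Hunk 3: at line 7 remove [vnnl,ymgb] add [wla,wrkw,panh] -> 16 lines: tccus tubr wusnp kgfg sccaq grjb fdark nbarj wla wrkw panh tsqll fyxr zvn auh rwxow
Hunk 4: at line 2 remove [wusnp,kgfg,sccaq] add [pup,mplby,ykhzk] -> 16 lines: tccus tubr pup mplby ykhzk grjb fdark nbarj wla wrkw panh tsqll fyxr zvn auh rwxow
Final line 6: grjb

Answer: grjb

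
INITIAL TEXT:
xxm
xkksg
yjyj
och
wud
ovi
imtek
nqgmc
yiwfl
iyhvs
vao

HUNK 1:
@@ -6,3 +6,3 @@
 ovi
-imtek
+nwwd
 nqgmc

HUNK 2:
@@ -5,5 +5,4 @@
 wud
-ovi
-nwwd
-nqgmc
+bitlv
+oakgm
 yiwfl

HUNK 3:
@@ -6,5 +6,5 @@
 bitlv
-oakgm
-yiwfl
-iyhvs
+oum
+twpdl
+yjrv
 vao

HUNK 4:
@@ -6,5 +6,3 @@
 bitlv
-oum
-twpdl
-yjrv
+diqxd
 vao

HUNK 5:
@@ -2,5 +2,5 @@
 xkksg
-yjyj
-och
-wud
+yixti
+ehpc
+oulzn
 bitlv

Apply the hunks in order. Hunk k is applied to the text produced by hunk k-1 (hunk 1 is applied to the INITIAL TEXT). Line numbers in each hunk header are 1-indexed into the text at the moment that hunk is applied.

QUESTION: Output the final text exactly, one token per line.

Answer: xxm
xkksg
yixti
ehpc
oulzn
bitlv
diqxd
vao

Derivation:
Hunk 1: at line 6 remove [imtek] add [nwwd] -> 11 lines: xxm xkksg yjyj och wud ovi nwwd nqgmc yiwfl iyhvs vao
Hunk 2: at line 5 remove [ovi,nwwd,nqgmc] add [bitlv,oakgm] -> 10 lines: xxm xkksg yjyj och wud bitlv oakgm yiwfl iyhvs vao
Hunk 3: at line 6 remove [oakgm,yiwfl,iyhvs] add [oum,twpdl,yjrv] -> 10 lines: xxm xkksg yjyj och wud bitlv oum twpdl yjrv vao
Hunk 4: at line 6 remove [oum,twpdl,yjrv] add [diqxd] -> 8 lines: xxm xkksg yjyj och wud bitlv diqxd vao
Hunk 5: at line 2 remove [yjyj,och,wud] add [yixti,ehpc,oulzn] -> 8 lines: xxm xkksg yixti ehpc oulzn bitlv diqxd vao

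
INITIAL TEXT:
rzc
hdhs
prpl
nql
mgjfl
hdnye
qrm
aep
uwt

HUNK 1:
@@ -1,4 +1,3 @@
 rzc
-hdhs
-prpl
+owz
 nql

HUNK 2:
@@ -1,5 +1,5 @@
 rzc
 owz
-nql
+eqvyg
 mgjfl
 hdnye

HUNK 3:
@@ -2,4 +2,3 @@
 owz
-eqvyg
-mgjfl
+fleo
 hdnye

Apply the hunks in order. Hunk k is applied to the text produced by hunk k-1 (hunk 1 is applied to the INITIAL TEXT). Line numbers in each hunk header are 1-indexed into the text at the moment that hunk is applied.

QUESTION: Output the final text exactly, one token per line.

Hunk 1: at line 1 remove [hdhs,prpl] add [owz] -> 8 lines: rzc owz nql mgjfl hdnye qrm aep uwt
Hunk 2: at line 1 remove [nql] add [eqvyg] -> 8 lines: rzc owz eqvyg mgjfl hdnye qrm aep uwt
Hunk 3: at line 2 remove [eqvyg,mgjfl] add [fleo] -> 7 lines: rzc owz fleo hdnye qrm aep uwt

Answer: rzc
owz
fleo
hdnye
qrm
aep
uwt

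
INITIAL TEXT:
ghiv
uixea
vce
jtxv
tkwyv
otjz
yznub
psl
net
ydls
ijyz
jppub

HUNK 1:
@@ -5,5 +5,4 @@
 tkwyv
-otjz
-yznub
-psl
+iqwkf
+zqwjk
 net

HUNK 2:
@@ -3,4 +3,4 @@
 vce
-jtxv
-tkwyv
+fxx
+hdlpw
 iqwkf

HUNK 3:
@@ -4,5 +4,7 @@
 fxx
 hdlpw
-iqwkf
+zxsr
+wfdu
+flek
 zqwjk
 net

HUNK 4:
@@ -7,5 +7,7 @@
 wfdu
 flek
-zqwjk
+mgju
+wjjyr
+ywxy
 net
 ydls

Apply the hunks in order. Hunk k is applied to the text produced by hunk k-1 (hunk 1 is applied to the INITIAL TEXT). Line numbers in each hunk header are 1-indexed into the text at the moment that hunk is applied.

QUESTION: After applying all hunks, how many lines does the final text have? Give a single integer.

Hunk 1: at line 5 remove [otjz,yznub,psl] add [iqwkf,zqwjk] -> 11 lines: ghiv uixea vce jtxv tkwyv iqwkf zqwjk net ydls ijyz jppub
Hunk 2: at line 3 remove [jtxv,tkwyv] add [fxx,hdlpw] -> 11 lines: ghiv uixea vce fxx hdlpw iqwkf zqwjk net ydls ijyz jppub
Hunk 3: at line 4 remove [iqwkf] add [zxsr,wfdu,flek] -> 13 lines: ghiv uixea vce fxx hdlpw zxsr wfdu flek zqwjk net ydls ijyz jppub
Hunk 4: at line 7 remove [zqwjk] add [mgju,wjjyr,ywxy] -> 15 lines: ghiv uixea vce fxx hdlpw zxsr wfdu flek mgju wjjyr ywxy net ydls ijyz jppub
Final line count: 15

Answer: 15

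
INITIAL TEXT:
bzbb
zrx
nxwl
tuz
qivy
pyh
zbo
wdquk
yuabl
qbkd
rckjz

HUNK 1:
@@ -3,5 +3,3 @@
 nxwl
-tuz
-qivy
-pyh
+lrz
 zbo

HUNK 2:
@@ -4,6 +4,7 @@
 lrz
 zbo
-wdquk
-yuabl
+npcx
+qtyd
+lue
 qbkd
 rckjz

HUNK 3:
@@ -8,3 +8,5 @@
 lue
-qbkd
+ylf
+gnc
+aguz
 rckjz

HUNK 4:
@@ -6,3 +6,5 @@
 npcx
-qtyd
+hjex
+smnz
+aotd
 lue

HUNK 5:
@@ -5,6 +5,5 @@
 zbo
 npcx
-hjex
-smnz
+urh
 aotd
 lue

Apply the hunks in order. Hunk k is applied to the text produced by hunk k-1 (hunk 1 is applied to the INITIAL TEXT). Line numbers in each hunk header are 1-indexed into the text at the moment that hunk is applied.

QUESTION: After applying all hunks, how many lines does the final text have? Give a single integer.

Answer: 13

Derivation:
Hunk 1: at line 3 remove [tuz,qivy,pyh] add [lrz] -> 9 lines: bzbb zrx nxwl lrz zbo wdquk yuabl qbkd rckjz
Hunk 2: at line 4 remove [wdquk,yuabl] add [npcx,qtyd,lue] -> 10 lines: bzbb zrx nxwl lrz zbo npcx qtyd lue qbkd rckjz
Hunk 3: at line 8 remove [qbkd] add [ylf,gnc,aguz] -> 12 lines: bzbb zrx nxwl lrz zbo npcx qtyd lue ylf gnc aguz rckjz
Hunk 4: at line 6 remove [qtyd] add [hjex,smnz,aotd] -> 14 lines: bzbb zrx nxwl lrz zbo npcx hjex smnz aotd lue ylf gnc aguz rckjz
Hunk 5: at line 5 remove [hjex,smnz] add [urh] -> 13 lines: bzbb zrx nxwl lrz zbo npcx urh aotd lue ylf gnc aguz rckjz
Final line count: 13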